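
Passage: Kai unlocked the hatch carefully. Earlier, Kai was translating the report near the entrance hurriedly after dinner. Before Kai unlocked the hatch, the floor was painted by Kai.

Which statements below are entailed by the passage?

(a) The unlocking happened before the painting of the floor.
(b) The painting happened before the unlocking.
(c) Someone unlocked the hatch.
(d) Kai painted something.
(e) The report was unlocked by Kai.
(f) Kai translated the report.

(b), (c), (d)

(a) Not entailed — the narrative places the painting before the unlocking, not after.
(b) Entailed — the narrative places the painting before the unlocking.
(c) Entailed — this follows by dropping conjuncts from the unlocking event's description.
(d) Entailed — generalizing the patient leaves a sub-description the original still satisfies.
(e) Not entailed — Kai unlocked the hatch, not the report; the report belongs to the translating event.
(f) Not entailed — 'was translating' is progressive on an accomplishment; it does not entail the completed 'translated'.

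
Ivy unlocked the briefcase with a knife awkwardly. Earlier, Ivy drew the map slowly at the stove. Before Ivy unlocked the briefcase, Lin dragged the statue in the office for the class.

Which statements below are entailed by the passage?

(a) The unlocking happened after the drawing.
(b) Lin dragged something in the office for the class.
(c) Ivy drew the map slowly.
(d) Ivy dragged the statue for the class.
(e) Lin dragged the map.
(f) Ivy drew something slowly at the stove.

(a), (b), (c), (f)

(a) Entailed — the narrative places the drawing before the unlocking.
(b) Entailed — every conjunct here is already in the original dragging event.
(c) Entailed — this follows by dropping conjuncts from the drawing event's description.
(d) Not entailed — the passage has Lin dragging the statue, not Ivy.
(e) Not entailed — Lin dragged the statue, not the map; the map belongs to the drawing event.
(f) Entailed — every conjunct here is already in the original drawing event.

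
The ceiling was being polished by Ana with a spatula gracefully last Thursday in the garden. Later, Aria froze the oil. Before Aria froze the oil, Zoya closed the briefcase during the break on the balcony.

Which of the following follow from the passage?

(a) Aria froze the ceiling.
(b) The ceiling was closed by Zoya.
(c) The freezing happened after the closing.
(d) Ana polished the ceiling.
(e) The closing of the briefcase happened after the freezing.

(c), (d)

(a) Not entailed — Aria froze the oil, not the ceiling; the ceiling belongs to the polishing event.
(b) Not entailed — Zoya closed the briefcase, not the ceiling; the ceiling belongs to the polishing event.
(c) Entailed — the narrative places the closing before the freezing.
(d) Entailed — 'polish' is an activity; 'was polishing' entails that some polishing happened, so 'polished' holds.
(e) Not entailed — the narrative places the closing before the freezing, not after.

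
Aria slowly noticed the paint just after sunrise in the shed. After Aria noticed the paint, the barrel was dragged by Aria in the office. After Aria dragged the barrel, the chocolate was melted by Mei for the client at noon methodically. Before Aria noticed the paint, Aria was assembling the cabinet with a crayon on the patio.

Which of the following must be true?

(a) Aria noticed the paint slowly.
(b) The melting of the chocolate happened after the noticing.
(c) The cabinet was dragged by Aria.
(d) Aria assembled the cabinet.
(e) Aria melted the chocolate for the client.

(a) Entailed — this follows by dropping conjuncts from the noticing event's description.
(b) Entailed — the narrative places the noticing before the melting.
(c) Not entailed — Aria dragged the barrel, not the cabinet; the cabinet belongs to the assembling event.
(d) Not entailed — 'was assembling' is progressive on an accomplishment; it does not entail the completed 'assembled'.
(e) Not entailed — the passage has Mei melting the chocolate, not Aria.

(a), (b)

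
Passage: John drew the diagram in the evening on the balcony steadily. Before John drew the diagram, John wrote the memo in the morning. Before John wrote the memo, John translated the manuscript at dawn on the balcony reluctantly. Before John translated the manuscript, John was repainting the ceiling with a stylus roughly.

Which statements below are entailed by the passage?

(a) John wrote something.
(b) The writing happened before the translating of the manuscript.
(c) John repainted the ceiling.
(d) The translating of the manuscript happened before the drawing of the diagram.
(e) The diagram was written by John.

(a) Entailed — this follows by dropping conjuncts from the writing event's description.
(b) Not entailed — the narrative places the translating before the writing, not after.
(c) Not entailed — 'was repainting' is progressive on an accomplishment; it does not entail the completed 'repainted'.
(d) Entailed — the narrative places the translating before the drawing.
(e) Not entailed — John wrote the memo, not the diagram; the diagram belongs to the drawing event.

(a), (d)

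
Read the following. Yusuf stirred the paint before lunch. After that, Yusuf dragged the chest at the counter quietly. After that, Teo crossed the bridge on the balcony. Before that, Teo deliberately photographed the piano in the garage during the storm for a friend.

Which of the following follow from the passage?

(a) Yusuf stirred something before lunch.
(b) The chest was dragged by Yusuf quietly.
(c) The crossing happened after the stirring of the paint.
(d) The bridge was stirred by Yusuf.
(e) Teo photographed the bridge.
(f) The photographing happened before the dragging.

(a), (b), (c)

(a) Entailed — the original entails any weakening of itself; this just generalizes the patient.
(b) Entailed — this follows by dropping conjuncts from the dragging event's description.
(c) Entailed — the narrative places the stirring before the crossing.
(d) Not entailed — Yusuf stirred the paint, not the bridge; the bridge belongs to the crossing event.
(e) Not entailed — Teo photographed the piano, not the bridge; the bridge belongs to the crossing event.
(f) Not entailed — the narrative doesn't order the photographing relative to the dragging.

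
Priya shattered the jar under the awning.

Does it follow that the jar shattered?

'Priya shattered the jar' is the causative; it entails the inchoative 'the jar shattered'.

yes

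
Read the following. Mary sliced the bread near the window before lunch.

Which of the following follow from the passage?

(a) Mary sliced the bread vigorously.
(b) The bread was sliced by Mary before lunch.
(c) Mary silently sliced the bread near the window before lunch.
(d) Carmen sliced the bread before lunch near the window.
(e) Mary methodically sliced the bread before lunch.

(a) Not entailed — 'vigorously' adds information not in the original event.
(b) Entailed — dropping 'near the window' leaves a sub-description the original still satisfies.
(c) Not entailed — 'silently' adds information not in the original event.
(d) Not entailed — the passage has Mary slicing the bread, not Carmen.
(e) Not entailed — 'methodically' adds information not in the original event.

(b)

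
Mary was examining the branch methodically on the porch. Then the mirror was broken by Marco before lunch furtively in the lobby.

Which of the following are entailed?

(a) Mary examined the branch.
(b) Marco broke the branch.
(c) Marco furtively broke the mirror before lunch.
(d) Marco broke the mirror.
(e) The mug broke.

(a), (c), (d)

(a) Entailed — 'examine' is an activity; 'was examining' entails that some examining happened, so 'examined' holds.
(b) Not entailed — Marco broke the mirror, not the branch; the branch belongs to the examining event.
(c) Entailed — the original entails any weakening of itself; this just drops 'in the lobby'.
(d) Entailed — the original entails any weakening of itself; this just drops 'before lunch', 'furtively', 'in the lobby'.
(e) Not entailed — the mirror is what broke, not the mug.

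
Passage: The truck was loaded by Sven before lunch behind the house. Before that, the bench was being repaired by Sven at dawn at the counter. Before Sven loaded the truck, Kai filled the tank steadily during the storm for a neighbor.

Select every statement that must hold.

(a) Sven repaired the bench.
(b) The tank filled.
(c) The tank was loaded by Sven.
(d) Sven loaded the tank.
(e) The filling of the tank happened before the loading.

(a) Not entailed — 'was repairing' is progressive on an accomplishment; it does not entail the completed 'repaired'.
(b) Entailed — 'Kai filled the tank' is causative; it entails the inchoative 'the tank filled'.
(c) Not entailed — Sven loaded the truck, not the tank; the tank belongs to the filling event.
(d) Not entailed — Sven loaded the truck, not the tank; the tank belongs to the filling event.
(e) Entailed — the narrative places the filling before the loading.

(b), (e)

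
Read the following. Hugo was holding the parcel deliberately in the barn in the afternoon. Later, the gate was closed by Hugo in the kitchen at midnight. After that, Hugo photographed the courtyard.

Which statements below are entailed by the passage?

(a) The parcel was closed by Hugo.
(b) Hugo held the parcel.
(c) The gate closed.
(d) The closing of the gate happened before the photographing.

(a) Not entailed — Hugo closed the gate, not the parcel; the parcel belongs to the holding event.
(b) Entailed — 'hold' is an activity; 'was holding' entails that some holding happened, so 'held' holds.
(c) Entailed — 'Hugo closed the gate' is causative; it entails the inchoative 'the gate closed'.
(d) Entailed — the narrative places the closing before the photographing.

(b), (c), (d)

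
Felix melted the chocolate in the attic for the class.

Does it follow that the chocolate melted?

yes

'Felix melted the chocolate' is the causative; it entails the inchoative 'the chocolate melted'.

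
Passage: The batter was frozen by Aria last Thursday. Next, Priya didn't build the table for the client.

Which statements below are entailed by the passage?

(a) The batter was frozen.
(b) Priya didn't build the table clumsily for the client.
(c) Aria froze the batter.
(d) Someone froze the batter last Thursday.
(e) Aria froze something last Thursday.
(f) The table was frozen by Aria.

(a) Entailed — this follows by dropping conjuncts from the freezing event's description.
(b) Entailed — under negation, adding a further restriction is entailed: if no such building event occurred, none occurred clumsily either.
(c) Entailed — every conjunct here is already in the original freezing event.
(d) Entailed — every conjunct here is already in the original freezing event.
(e) Entailed — this follows by dropping conjuncts from the freezing event's description.
(f) Not entailed — Aria froze the batter, not the table; the table belongs to the building event.

(a), (b), (c), (d), (e)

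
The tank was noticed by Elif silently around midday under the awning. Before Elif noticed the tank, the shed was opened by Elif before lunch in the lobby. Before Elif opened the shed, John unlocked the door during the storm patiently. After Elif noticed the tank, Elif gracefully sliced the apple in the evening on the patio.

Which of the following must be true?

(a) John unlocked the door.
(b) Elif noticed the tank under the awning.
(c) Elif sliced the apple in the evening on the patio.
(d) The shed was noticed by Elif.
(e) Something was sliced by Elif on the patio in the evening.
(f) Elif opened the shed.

(a) Entailed — the original entails any weakening of itself; this just drops 'patiently', 'during the storm'.
(b) Entailed — this follows by dropping conjuncts from the noticing event's description.
(c) Entailed — dropping 'gracefully' leaves a sub-description the original still satisfies.
(d) Not entailed — Elif noticed the tank, not the shed; the shed belongs to the opening event.
(e) Entailed — the original entails any weakening of itself; this just drops 'gracefully' and generalizes the patient.
(f) Entailed — every conjunct here is already in the original opening event.

(a), (b), (c), (e), (f)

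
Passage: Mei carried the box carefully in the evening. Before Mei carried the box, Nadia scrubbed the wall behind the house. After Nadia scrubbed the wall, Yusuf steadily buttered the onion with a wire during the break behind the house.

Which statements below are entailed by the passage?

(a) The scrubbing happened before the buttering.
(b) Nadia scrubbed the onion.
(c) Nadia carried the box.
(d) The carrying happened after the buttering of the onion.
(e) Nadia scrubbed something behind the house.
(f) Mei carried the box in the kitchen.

(a), (e)

(a) Entailed — the narrative places the scrubbing before the buttering.
(b) Not entailed — Nadia scrubbed the wall, not the onion; the onion belongs to the buttering event.
(c) Not entailed — the passage has Mei carrying the box, not Nadia.
(d) Not entailed — the narrative doesn't order the buttering relative to the carrying.
(e) Entailed — this follows by dropping conjuncts from the scrubbing event's description.
(f) Not entailed — 'in the kitchen' adds information not in the original event.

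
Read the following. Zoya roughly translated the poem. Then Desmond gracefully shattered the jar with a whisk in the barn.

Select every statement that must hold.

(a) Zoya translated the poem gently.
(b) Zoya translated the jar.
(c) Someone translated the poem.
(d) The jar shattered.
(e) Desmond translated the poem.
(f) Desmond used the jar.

(a) Not entailed — 'gently' adds a manner not in (and inconsistent with) the original.
(b) Not entailed — Zoya translated the poem, not the jar; the jar belongs to the shattering event.
(c) Entailed — every conjunct here is already in the original translating event.
(d) Entailed — 'Desmond shattered the jar' is causative; it entails the inchoative 'the jar shattered'.
(e) Not entailed — the passage has Zoya translating the poem, not Desmond.
(f) Not entailed — the jar is the patient, not an instrument — Desmond used a whisk.

(c), (d)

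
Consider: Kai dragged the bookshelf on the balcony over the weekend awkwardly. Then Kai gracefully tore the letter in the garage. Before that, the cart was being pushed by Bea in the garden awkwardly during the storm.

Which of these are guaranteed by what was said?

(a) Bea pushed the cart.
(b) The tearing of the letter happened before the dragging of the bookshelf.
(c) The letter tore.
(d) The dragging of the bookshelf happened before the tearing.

(a) Entailed — 'push' is an activity; 'was pushing' entails that some pushing happened, so 'pushed' holds.
(b) Not entailed — the narrative places the dragging before the tearing, not after.
(c) Entailed — 'Kai tore the letter' is causative; it entails the inchoative 'the letter tore'.
(d) Entailed — the narrative places the dragging before the tearing.

(a), (c), (d)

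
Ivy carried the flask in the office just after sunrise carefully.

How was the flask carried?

carefully

'carefully' marks the manner of the carrying event.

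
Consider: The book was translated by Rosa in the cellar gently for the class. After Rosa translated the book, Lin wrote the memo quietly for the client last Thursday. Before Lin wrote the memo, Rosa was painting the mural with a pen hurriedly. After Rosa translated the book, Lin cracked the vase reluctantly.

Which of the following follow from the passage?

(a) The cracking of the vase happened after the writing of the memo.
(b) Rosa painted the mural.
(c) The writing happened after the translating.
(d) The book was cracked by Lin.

(c)

(a) Not entailed — the narrative doesn't order the writing relative to the cracking.
(b) Not entailed — 'was painting' is progressive on an accomplishment; it does not entail the completed 'painted'.
(c) Entailed — the narrative places the translating before the writing.
(d) Not entailed — Lin cracked the vase, not the book; the book belongs to the translating event.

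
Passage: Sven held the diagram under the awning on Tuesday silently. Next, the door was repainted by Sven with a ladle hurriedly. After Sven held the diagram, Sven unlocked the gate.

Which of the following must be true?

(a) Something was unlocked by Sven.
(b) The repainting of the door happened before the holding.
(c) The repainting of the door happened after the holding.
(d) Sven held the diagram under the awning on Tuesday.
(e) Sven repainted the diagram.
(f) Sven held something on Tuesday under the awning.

(a) Entailed — this follows by dropping conjuncts from the unlocking event's description.
(b) Not entailed — the narrative places the holding before the repainting, not after.
(c) Entailed — the narrative places the holding before the repainting.
(d) Entailed — dropping 'silently' leaves a sub-description the original still satisfies.
(e) Not entailed — Sven repainted the door, not the diagram; the diagram belongs to the holding event.
(f) Entailed — dropping 'silently' and generalizing the patient leaves a sub-description the original still satisfies.

(a), (c), (d), (f)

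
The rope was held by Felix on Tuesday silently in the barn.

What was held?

'the rope' marks the patient of the holding event.

the rope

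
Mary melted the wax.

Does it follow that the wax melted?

yes

'Mary melted the wax' is the causative; it entails the inchoative 'the wax melted'.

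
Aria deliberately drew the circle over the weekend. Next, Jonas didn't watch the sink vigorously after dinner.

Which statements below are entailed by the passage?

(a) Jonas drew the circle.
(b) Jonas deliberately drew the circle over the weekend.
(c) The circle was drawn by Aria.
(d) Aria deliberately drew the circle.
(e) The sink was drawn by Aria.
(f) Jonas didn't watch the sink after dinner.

(c), (d)

(a) Not entailed — the passage has Aria drawing the circle, not Jonas.
(b) Not entailed — the passage has Aria drawing the circle, not Jonas.
(c) Entailed — the original entails any weakening of itself; this just drops 'deliberately', 'over the weekend'.
(d) Entailed — every conjunct here is already in the original drawing event.
(e) Not entailed — Aria drew the circle, not the sink; the sink belongs to the watching event.
(f) Not entailed — dropping 'vigorously' under negation is not valid — the original leaves open that Jonas watched the sink some other way.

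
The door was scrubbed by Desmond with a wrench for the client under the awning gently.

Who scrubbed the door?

'Desmond' marks the agent of the scrubbing event.

Desmond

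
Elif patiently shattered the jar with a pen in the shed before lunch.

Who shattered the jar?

Elif

'Elif' marks the agent of the shattering event.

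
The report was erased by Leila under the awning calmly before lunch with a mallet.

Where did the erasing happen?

under the awning

'under the awning' marks the location of the erasing event.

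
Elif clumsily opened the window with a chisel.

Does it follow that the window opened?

'Elif opened the window' is the causative; it entails the inchoative 'the window opened'.

yes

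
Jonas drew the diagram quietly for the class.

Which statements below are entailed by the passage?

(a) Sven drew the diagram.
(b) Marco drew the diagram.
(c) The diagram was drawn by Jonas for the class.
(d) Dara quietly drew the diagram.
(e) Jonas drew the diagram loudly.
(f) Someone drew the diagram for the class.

(a) Not entailed — the passage has Jonas drawing the diagram, not Sven.
(b) Not entailed — the passage has Jonas drawing the diagram, not Marco.
(c) Entailed — this follows by dropping conjuncts from the drawing event's description.
(d) Not entailed — the passage has Jonas drawing the diagram, not Dara.
(e) Not entailed — 'loudly' adds a manner not in (and inconsistent with) the original.
(f) Entailed — dropping 'quietly' and generalizing the agent leaves a sub-description the original still satisfies.

(c), (f)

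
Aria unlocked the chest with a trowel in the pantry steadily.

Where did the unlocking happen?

'in the pantry' marks the location of the unlocking event.

in the pantry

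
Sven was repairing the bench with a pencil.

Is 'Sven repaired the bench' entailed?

no

'was repairing' is progressive; for an accomplishment like 'repair the bench', it doesn't entail completion.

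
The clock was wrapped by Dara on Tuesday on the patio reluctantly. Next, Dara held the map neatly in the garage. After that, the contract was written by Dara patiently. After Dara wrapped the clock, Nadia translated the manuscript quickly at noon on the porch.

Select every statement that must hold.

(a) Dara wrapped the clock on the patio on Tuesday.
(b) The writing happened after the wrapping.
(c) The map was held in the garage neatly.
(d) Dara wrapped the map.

(a), (b), (c)

(a) Entailed — dropping 'reluctantly' leaves a sub-description the original still satisfies.
(b) Entailed — the narrative places the wrapping before the writing.
(c) Entailed — generalizing the agent leaves a sub-description the original still satisfies.
(d) Not entailed — Dara wrapped the clock, not the map; the map belongs to the holding event.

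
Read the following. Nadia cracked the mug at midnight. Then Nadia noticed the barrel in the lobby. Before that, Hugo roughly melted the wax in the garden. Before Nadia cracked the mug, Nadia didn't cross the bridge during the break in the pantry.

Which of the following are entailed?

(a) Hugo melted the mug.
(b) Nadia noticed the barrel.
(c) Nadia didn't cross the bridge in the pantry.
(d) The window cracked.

(b)

(a) Not entailed — Hugo melted the wax, not the mug; the mug belongs to the cracking event.
(b) Entailed — the original entails any weakening of itself; this just drops 'in the lobby'.
(c) Not entailed — dropping 'during the break' under negation is not valid — the original leaves open that Nadia crossed the bridge some other way.
(d) Not entailed — the mug is what cracked, not the window.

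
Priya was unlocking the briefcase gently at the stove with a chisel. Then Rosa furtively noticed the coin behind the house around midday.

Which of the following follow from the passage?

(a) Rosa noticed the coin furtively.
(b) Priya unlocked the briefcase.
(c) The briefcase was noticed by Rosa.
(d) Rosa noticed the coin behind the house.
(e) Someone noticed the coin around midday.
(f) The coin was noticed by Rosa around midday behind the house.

(a), (d), (e), (f)

(a) Entailed — this follows by dropping conjuncts from the noticing event's description.
(b) Not entailed — 'was unlocking' is progressive on an accomplishment; it does not entail the completed 'unlocked'.
(c) Not entailed — Rosa noticed the coin, not the briefcase; the briefcase belongs to the unlocking event.
(d) Entailed — the original entails any weakening of itself; this just drops 'around midday', 'furtively'.
(e) Entailed — dropping 'behind the house', 'furtively' and generalizing the agent leaves a sub-description the original still satisfies.
(f) Entailed — the original entails any weakening of itself; this just drops 'furtively'.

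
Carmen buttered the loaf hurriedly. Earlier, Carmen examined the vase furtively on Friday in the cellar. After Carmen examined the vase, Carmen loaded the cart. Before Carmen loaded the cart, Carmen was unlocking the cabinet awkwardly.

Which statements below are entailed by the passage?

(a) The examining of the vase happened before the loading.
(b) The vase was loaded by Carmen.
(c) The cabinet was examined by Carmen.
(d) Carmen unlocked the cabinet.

(a) Entailed — the narrative places the examining before the loading.
(b) Not entailed — Carmen loaded the cart, not the vase; the vase belongs to the examining event.
(c) Not entailed — Carmen examined the vase, not the cabinet; the cabinet belongs to the unlocking event.
(d) Not entailed — 'was unlocking' is progressive on an accomplishment; it does not entail the completed 'unlocked'.

(a)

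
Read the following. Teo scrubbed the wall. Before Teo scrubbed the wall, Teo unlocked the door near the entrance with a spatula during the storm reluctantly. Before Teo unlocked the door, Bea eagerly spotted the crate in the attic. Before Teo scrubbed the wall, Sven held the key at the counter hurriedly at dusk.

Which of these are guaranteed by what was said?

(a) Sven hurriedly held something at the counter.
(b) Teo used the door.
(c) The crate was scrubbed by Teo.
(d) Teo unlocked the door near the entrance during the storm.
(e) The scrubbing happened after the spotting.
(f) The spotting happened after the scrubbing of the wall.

(a), (d), (e)

(a) Entailed — the original entails any weakening of itself; this just drops 'at dusk' and generalizes the patient.
(b) Not entailed — the door is the patient, not an instrument — Teo used a spatula.
(c) Not entailed — Teo scrubbed the wall, not the crate; the crate belongs to the spotting event.
(d) Entailed — the original entails any weakening of itself; this just drops 'reluctantly', 'with a spatula'.
(e) Entailed — the narrative places the spotting before the scrubbing.
(f) Not entailed — the narrative places the spotting before the scrubbing, not after.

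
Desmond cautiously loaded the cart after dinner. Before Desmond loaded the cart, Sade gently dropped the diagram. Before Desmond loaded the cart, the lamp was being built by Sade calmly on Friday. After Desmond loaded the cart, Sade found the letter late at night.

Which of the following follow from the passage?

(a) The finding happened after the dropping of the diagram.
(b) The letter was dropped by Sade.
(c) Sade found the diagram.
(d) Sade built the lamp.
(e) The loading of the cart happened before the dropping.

(a)

(a) Entailed — the narrative places the dropping before the finding.
(b) Not entailed — Sade dropped the diagram, not the letter; the letter belongs to the finding event.
(c) Not entailed — Sade found the letter, not the diagram; the diagram belongs to the dropping event.
(d) Not entailed — 'was building' is progressive on an accomplishment; it does not entail the completed 'built'.
(e) Not entailed — the narrative places the dropping before the loading, not after.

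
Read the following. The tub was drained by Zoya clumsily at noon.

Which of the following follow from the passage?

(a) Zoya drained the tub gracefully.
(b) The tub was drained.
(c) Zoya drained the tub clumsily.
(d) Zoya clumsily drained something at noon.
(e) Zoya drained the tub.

(a) Not entailed — 'gracefully' adds a manner not in (and inconsistent with) the original.
(b) Entailed — this follows by dropping conjuncts from the draining event's description.
(c) Entailed — dropping 'at noon' leaves a sub-description the original still satisfies.
(d) Entailed — every conjunct here is already in the original draining event.
(e) Entailed — the original entails any weakening of itself; this just drops 'at noon', 'clumsily'.

(b), (c), (d), (e)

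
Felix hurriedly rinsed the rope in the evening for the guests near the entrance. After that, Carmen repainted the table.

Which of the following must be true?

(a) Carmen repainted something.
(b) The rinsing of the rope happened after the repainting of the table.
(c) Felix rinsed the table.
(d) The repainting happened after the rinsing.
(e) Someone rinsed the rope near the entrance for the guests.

(a), (d), (e)

(a) Entailed — every conjunct here is already in the original repainting event.
(b) Not entailed — the narrative places the rinsing before the repainting, not after.
(c) Not entailed — Felix rinsed the rope, not the table; the table belongs to the repainting event.
(d) Entailed — the narrative places the rinsing before the repainting.
(e) Entailed — dropping 'in the evening', 'hurriedly' and generalizing the agent leaves a sub-description the original still satisfies.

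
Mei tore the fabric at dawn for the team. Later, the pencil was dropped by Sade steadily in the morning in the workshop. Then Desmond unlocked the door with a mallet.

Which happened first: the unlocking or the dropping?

the dropping

The connectives place the dropping before the unlocking.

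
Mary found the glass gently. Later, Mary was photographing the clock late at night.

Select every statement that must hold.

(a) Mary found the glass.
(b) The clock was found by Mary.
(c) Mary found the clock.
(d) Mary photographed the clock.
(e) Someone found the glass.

(a) Entailed — this follows by dropping conjuncts from the finding event's description.
(b) Not entailed — Mary found the glass, not the clock; the clock belongs to the photographing event.
(c) Not entailed — Mary found the glass, not the clock; the clock belongs to the photographing event.
(d) Not entailed — 'was photographing' is progressive on an accomplishment; it does not entail the completed 'photographed'.
(e) Entailed — every conjunct here is already in the original finding event.

(a), (e)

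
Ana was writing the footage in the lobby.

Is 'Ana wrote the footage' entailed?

'was writing' is progressive; for an accomplishment like 'write the footage', it doesn't entail completion.

no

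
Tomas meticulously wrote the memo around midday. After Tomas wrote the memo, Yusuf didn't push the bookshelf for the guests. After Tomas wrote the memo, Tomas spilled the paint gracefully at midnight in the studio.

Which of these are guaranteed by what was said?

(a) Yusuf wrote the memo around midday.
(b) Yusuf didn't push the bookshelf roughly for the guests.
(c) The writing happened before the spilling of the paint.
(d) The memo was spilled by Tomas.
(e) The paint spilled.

(a) Not entailed — the passage has Tomas writing the memo, not Yusuf.
(b) Entailed — under negation, adding a further restriction is entailed: if no such pushing event occurred, none occurred roughly either.
(c) Entailed — the narrative places the writing before the spilling.
(d) Not entailed — Tomas spilled the paint, not the memo; the memo belongs to the writing event.
(e) Entailed — 'Tomas spilled the paint' is causative; it entails the inchoative 'the paint spilled'.

(b), (c), (e)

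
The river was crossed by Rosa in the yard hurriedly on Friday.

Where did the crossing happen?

in the yard

'in the yard' marks the location of the crossing event.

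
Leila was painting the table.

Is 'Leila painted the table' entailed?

'was painting' is progressive; for an accomplishment like 'paint the table', it doesn't entail completion.

no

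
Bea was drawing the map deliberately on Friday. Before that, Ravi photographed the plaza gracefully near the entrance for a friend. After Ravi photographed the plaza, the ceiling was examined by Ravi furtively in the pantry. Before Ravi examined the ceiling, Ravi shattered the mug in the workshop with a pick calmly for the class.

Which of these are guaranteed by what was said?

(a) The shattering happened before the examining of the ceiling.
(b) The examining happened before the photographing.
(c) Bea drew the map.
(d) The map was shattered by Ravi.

(a)

(a) Entailed — the narrative places the shattering before the examining.
(b) Not entailed — the narrative places the photographing before the examining, not after.
(c) Not entailed — 'was drawing' is progressive on an accomplishment; it does not entail the completed 'drew'.
(d) Not entailed — Ravi shattered the mug, not the map; the map belongs to the drawing event.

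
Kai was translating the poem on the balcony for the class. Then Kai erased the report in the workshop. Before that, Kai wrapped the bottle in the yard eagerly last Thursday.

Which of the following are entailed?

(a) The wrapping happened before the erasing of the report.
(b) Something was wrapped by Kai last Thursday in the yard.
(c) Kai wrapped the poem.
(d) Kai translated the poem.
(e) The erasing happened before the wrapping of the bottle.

(a) Entailed — the narrative places the wrapping before the erasing.
(b) Entailed — this follows by dropping conjuncts from the wrapping event's description.
(c) Not entailed — Kai wrapped the bottle, not the poem; the poem belongs to the translating event.
(d) Not entailed — 'was translating' is progressive on an accomplishment; it does not entail the completed 'translated'.
(e) Not entailed — the narrative places the wrapping before the erasing, not after.

(a), (b)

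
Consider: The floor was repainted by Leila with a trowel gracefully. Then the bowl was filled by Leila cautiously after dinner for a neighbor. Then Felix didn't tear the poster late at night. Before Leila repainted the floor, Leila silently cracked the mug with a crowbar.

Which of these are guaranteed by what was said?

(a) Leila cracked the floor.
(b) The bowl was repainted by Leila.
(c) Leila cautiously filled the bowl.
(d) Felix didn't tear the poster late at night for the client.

(a) Not entailed — Leila cracked the mug, not the floor; the floor belongs to the repainting event.
(b) Not entailed — Leila repainted the floor, not the bowl; the bowl belongs to the filling event.
(c) Entailed — dropping 'for a neighbor', 'after dinner' leaves a sub-description the original still satisfies.
(d) Entailed — under negation, adding a further restriction is entailed: if no such tearing event occurred, none occurred for the client either.

(c), (d)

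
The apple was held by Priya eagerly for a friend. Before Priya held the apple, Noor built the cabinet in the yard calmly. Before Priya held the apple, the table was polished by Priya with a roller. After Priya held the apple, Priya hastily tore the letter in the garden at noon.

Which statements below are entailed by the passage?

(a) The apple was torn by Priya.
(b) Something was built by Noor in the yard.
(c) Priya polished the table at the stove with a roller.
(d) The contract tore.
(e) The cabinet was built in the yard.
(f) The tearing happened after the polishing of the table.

(a) Not entailed — Priya tore the letter, not the apple; the apple belongs to the holding event.
(b) Entailed — this follows by dropping conjuncts from the building event's description.
(c) Not entailed — 'at the stove' adds information not in the original event.
(d) Not entailed — the letter is what tore, not the contract.
(e) Entailed — this follows by dropping conjuncts from the building event's description.
(f) Entailed — the narrative places the polishing before the tearing.

(b), (e), (f)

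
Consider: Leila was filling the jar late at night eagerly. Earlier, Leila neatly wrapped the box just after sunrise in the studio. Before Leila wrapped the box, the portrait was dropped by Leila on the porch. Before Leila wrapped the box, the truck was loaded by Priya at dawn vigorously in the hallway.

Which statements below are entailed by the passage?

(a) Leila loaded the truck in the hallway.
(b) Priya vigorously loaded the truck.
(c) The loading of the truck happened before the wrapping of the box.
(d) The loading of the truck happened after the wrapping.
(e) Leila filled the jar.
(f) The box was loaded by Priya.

(a) Not entailed — the passage has Priya loading the truck, not Leila.
(b) Entailed — this follows by dropping conjuncts from the loading event's description.
(c) Entailed — the narrative places the loading before the wrapping.
(d) Not entailed — the narrative places the loading before the wrapping, not after.
(e) Not entailed — 'was filling' is progressive on an accomplishment; it does not entail the completed 'filled'.
(f) Not entailed — Priya loaded the truck, not the box; the box belongs to the wrapping event.

(b), (c)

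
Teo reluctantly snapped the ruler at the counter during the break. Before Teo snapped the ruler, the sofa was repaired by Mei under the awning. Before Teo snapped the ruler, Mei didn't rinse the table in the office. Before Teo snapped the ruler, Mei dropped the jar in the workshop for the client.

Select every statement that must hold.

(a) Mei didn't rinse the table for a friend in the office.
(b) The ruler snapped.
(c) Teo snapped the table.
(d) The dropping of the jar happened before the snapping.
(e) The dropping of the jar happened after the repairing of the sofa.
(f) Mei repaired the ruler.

(a), (b), (d)

(a) Entailed — under negation, adding a further restriction is entailed: if no such rinsing event occurred, none occurred for a friend either.
(b) Entailed — 'Teo snapped the ruler' is causative; it entails the inchoative 'the ruler snapped'.
(c) Not entailed — Teo snapped the ruler, not the table; the table belongs to the rinsing event.
(d) Entailed — the narrative places the dropping before the snapping.
(e) Not entailed — the narrative doesn't order the repairing relative to the dropping.
(f) Not entailed — Mei repaired the sofa, not the ruler; the ruler belongs to the snapping event.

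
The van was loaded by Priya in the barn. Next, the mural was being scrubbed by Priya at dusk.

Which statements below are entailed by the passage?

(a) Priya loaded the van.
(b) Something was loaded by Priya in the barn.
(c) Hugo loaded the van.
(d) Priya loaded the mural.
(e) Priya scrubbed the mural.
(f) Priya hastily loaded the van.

(a) Entailed — this follows by dropping conjuncts from the loading event's description.
(b) Entailed — this follows by dropping conjuncts from the loading event's description.
(c) Not entailed — the passage has Priya loading the van, not Hugo.
(d) Not entailed — Priya loaded the van, not the mural; the mural belongs to the scrubbing event.
(e) Entailed — 'scrub' is an activity; 'was scrubbing' entails that some scrubbing happened, so 'scrubbed' holds.
(f) Not entailed — 'hastily' adds information not in the original event.

(a), (b), (e)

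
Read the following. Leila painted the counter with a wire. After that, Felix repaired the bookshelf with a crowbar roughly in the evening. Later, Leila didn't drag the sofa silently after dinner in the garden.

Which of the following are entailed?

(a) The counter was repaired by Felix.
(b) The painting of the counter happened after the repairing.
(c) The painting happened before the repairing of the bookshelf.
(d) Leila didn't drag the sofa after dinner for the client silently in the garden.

(c), (d)

(a) Not entailed — Felix repaired the bookshelf, not the counter; the counter belongs to the painting event.
(b) Not entailed — the narrative places the painting before the repairing, not after.
(c) Entailed — the narrative places the painting before the repairing.
(d) Entailed — under negation, adding a further restriction is entailed: if no such dragging event occurred, none occurred for the client either.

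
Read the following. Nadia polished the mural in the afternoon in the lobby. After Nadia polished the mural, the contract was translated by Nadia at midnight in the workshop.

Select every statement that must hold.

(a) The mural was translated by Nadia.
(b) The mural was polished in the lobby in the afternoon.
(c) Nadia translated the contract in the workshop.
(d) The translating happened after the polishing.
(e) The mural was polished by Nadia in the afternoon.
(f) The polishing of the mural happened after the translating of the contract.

(b), (c), (d), (e)

(a) Not entailed — Nadia translated the contract, not the mural; the mural belongs to the polishing event.
(b) Entailed — the original entails any weakening of itself; this just generalizes the agent.
(c) Entailed — this follows by dropping conjuncts from the translating event's description.
(d) Entailed — the narrative places the polishing before the translating.
(e) Entailed — this follows by dropping conjuncts from the polishing event's description.
(f) Not entailed — the narrative places the polishing before the translating, not after.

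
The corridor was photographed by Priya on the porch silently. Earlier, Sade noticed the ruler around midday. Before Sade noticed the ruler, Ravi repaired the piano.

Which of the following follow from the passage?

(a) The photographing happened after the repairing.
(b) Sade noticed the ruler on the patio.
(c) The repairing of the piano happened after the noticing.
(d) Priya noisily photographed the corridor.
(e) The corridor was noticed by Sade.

(a) Entailed — the narrative places the repairing before the photographing.
(b) Not entailed — 'on the patio' adds information not in the original event.
(c) Not entailed — the narrative places the repairing before the noticing, not after.
(d) Not entailed — 'noisily' adds a manner not in (and inconsistent with) the original.
(e) Not entailed — Sade noticed the ruler, not the corridor; the corridor belongs to the photographing event.

(a)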